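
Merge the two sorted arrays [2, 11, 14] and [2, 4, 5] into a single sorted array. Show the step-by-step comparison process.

Merging process:

Compare 2 vs 2: take 2 from left. Merged: [2]
Compare 11 vs 2: take 2 from right. Merged: [2, 2]
Compare 11 vs 4: take 4 from right. Merged: [2, 2, 4]
Compare 11 vs 5: take 5 from right. Merged: [2, 2, 4, 5]
Append remaining from left: [11, 14]. Merged: [2, 2, 4, 5, 11, 14]

Final merged array: [2, 2, 4, 5, 11, 14]
Total comparisons: 4

The merged array is [2, 2, 4, 5, 11, 14], requiring 4 comparisons. The merge step runs in O(n) time where n is the total number of elements.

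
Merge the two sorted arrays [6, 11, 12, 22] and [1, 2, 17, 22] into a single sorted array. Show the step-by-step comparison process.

Merging process:

Compare 6 vs 1: take 1 from right. Merged: [1]
Compare 6 vs 2: take 2 from right. Merged: [1, 2]
Compare 6 vs 17: take 6 from left. Merged: [1, 2, 6]
Compare 11 vs 17: take 11 from left. Merged: [1, 2, 6, 11]
Compare 12 vs 17: take 12 from left. Merged: [1, 2, 6, 11, 12]
Compare 22 vs 17: take 17 from right. Merged: [1, 2, 6, 11, 12, 17]
Compare 22 vs 22: take 22 from left. Merged: [1, 2, 6, 11, 12, 17, 22]
Append remaining from right: [22]. Merged: [1, 2, 6, 11, 12, 17, 22, 22]

Final merged array: [1, 2, 6, 11, 12, 17, 22, 22]
Total comparisons: 7

The merged array is [1, 2, 6, 11, 12, 17, 22, 22], requiring 7 comparisons. The merge step runs in O(n) time where n is the total number of elements.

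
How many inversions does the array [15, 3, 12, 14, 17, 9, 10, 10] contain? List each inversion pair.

Finding inversions in [15, 3, 12, 14, 17, 9, 10, 10]:

(0, 1): arr[0]=15 > arr[1]=3
(0, 2): arr[0]=15 > arr[2]=12
(0, 3): arr[0]=15 > arr[3]=14
(0, 5): arr[0]=15 > arr[5]=9
(0, 6): arr[0]=15 > arr[6]=10
(0, 7): arr[0]=15 > arr[7]=10
(2, 5): arr[2]=12 > arr[5]=9
(2, 6): arr[2]=12 > arr[6]=10
(2, 7): arr[2]=12 > arr[7]=10
(3, 5): arr[3]=14 > arr[5]=9
(3, 6): arr[3]=14 > arr[6]=10
(3, 7): arr[3]=14 > arr[7]=10
(4, 5): arr[4]=17 > arr[5]=9
(4, 6): arr[4]=17 > arr[6]=10
(4, 7): arr[4]=17 > arr[7]=10

Total inversions: 15

The array has 15 inversion(s): (0,1), (0,2), (0,3), (0,5), (0,6), (0,7), (2,5), (2,6), (2,7), (3,5), (3,6), (3,7), (4,5), (4,6), (4,7). Each pair (i,j) satisfies i < j and arr[i] > arr[j].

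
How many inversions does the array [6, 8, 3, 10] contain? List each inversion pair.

Finding inversions in [6, 8, 3, 10]:

(0, 2): arr[0]=6 > arr[2]=3
(1, 2): arr[1]=8 > arr[2]=3

Total inversions: 2

The array has 2 inversion(s): (0,2), (1,2). Each pair (i,j) satisfies i < j and arr[i] > arr[j].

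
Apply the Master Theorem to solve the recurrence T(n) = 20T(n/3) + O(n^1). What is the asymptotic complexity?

Master Theorem for T(n) = 20T(n/3) + O(n^1):

a = 20, b = 3, c = 1
log_b(a) = log_3(20) = 2.7268

Case 1: c = 1 < log_3(20) = 2.7268
T(n) = O(n^(log_3 20))

For T(n) = 20T(n/3) + O(n^1): log_3(20) = 2.7268. This is Case 1 of the Master Theorem (c < log_b(a), work dominated by leaves), giving O(n^(log_3 20)).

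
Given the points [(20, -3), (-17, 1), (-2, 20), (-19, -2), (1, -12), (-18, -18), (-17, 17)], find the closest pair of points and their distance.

Computing all pairwise distances among 7 points:

d((20, -3), (-17, 1)) = 37.2156
d((20, -3), (-2, 20)) = 31.8277
d((20, -3), (-19, -2)) = 39.0128
d((20, -3), (1, -12)) = 21.0238
d((20, -3), (-18, -18)) = 40.8534
d((20, -3), (-17, 17)) = 42.0595
d((-17, 1), (-2, 20)) = 24.2074
d((-17, 1), (-19, -2)) = 3.6056 <-- minimum
d((-17, 1), (1, -12)) = 22.2036
d((-17, 1), (-18, -18)) = 19.0263
d((-17, 1), (-17, 17)) = 16.0
d((-2, 20), (-19, -2)) = 27.8029
d((-2, 20), (1, -12)) = 32.1403
d((-2, 20), (-18, -18)) = 41.2311
d((-2, 20), (-17, 17)) = 15.2971
d((-19, -2), (1, -12)) = 22.3607
d((-19, -2), (-18, -18)) = 16.0312
d((-19, -2), (-17, 17)) = 19.105
d((1, -12), (-18, -18)) = 19.9249
d((1, -12), (-17, 17)) = 34.1321
d((-18, -18), (-17, 17)) = 35.0143

Closest pair: (-17, 1) and (-19, -2) with distance 3.6056

The closest pair is (-17, 1) and (-19, -2) with Euclidean distance 3.6056. For 7 points, brute-force pairwise comparison is shown above. For large n, the divide-and-conquer algorithm (sort by x, recurse on halves, check the dividing strip) achieves O(n log n).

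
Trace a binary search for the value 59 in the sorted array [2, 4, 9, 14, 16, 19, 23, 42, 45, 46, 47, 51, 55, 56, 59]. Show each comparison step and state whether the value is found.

Binary search for 59 in [2, 4, 9, 14, 16, 19, 23, 42, 45, 46, 47, 51, 55, 56, 59]:

lo=0, hi=14, mid=7, arr[mid]=42 -> 42 < 59, search right half
lo=8, hi=14, mid=11, arr[mid]=51 -> 51 < 59, search right half
lo=12, hi=14, mid=13, arr[mid]=56 -> 56 < 59, search right half
lo=14, hi=14, mid=14, arr[mid]=59 -> Found target at index 14!

Binary search finds 59 at index 14 after 4 comparisons. The search repeatedly halves the search space by comparing with the middle element.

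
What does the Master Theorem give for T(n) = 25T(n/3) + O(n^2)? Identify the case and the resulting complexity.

Master Theorem for T(n) = 25T(n/3) + O(n^2):

a = 25, b = 3, c = 2
log_b(a) = log_3(25) = 2.9299

Case 1: c = 2 < log_3(25) = 2.9299
T(n) = O(n^(log_3 25))

For T(n) = 25T(n/3) + O(n^2): log_3(25) = 2.9299. This is Case 1 of the Master Theorem (c < log_b(a), work dominated by leaves), giving O(n^(log_3 25)).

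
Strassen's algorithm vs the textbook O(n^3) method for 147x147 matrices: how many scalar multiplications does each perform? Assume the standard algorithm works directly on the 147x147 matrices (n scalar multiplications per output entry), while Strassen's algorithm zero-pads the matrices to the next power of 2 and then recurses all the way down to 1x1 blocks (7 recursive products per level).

Matrix multiplication for 147x147 matrices:

Strassen's algorithm requires power-of-2 dimensions. Pad 147x147 to 256x256 (next power of 2).

Standard algorithm: 147^3 = 3176523 multiplications
Strassen's algorithm: 7^(log2(256)) = 7^8 = 5764801 multiplications
Difference: 3176523 - 5764801 = -2588278 (Strassen uses MORE here due to padding overhead — for small or just-over-power-of-2 n, padding can outweigh the per-level savings)

Standard: 3176523 multiplications (147^3). Strassen: 5764801 multiplications (7^8, after padding to 256x256). Strassen reduces 8 recursive multiplications to 7 at each level.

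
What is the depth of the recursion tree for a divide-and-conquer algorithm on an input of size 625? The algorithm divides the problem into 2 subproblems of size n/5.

For divide and conquer with division factor 5:

Problem sizes at each level:
Level 0: 625
Level 1: 125
Level 2: 25
Level 3: 5
Level 4: 1

The root is level 0 and the size-1 base case is level 4 (the tree spans levels 0 through 4, i.e. 5 levels counting the root), so the depth is the number of divisions: log_5(625) = 4

The recursion tree depth is log_5(625) = 4. At each level, the problem size is divided by 5, so it takes 4 divisions to reduce to a base case of size 1. The algorithm makes 2 recursive calls at each level.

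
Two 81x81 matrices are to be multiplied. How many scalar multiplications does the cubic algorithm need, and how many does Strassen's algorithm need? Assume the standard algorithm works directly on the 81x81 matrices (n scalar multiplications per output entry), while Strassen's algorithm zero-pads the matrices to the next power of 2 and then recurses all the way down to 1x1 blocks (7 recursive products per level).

Matrix multiplication for 81x81 matrices:

Strassen's algorithm requires power-of-2 dimensions. Pad 81x81 to 128x128 (next power of 2).

Standard algorithm: 81^3 = 531441 multiplications
Strassen's algorithm: 7^(log2(128)) = 7^7 = 823543 multiplications
Difference: 531441 - 823543 = -292102 (Strassen uses MORE here due to padding overhead — for small or just-over-power-of-2 n, padding can outweigh the per-level savings)

Standard: 531441 multiplications (81^3). Strassen: 823543 multiplications (7^7, after padding to 128x128). Strassen reduces 8 recursive multiplications to 7 at each level.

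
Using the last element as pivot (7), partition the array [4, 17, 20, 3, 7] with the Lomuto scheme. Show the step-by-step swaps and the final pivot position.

Lomuto partition with pivot = 7:

Initial array: [4, 17, 20, 3, 7]

arr[0]=4 <= 7: swap with position 0, array becomes [4, 17, 20, 3, 7]
arr[1]=17 > 7: no swap
arr[2]=20 > 7: no swap
arr[3]=3 <= 7: swap with position 1, array becomes [4, 3, 20, 17, 7]

Place pivot at position 2: [4, 3, 7, 17, 20]
Pivot position: 2

After partitioning with pivot 7, the array becomes [4, 3, 7, 17, 20]. The pivot is placed at index 2. All elements to the left of the pivot are <= 7, and all elements to the right are > 7.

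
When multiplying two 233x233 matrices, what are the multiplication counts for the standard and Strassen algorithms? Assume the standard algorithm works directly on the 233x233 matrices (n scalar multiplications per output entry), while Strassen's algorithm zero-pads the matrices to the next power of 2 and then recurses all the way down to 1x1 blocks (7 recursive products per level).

Matrix multiplication for 233x233 matrices:

Strassen's algorithm requires power-of-2 dimensions. Pad 233x233 to 256x256 (next power of 2).

Standard algorithm: 233^3 = 12649337 multiplications
Strassen's algorithm: 7^(log2(256)) = 7^8 = 5764801 multiplications
Savings: 12649337 - 5764801 = 6884536 multiplications

Standard: 12649337 multiplications (233^3). Strassen: 5764801 multiplications (7^8, after padding to 256x256). Strassen reduces 8 recursive multiplications to 7 at each level.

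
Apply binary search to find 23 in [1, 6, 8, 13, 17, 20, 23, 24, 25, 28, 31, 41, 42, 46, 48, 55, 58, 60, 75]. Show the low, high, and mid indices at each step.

Binary search for 23 in [1, 6, 8, 13, 17, 20, 23, 24, 25, 28, 31, 41, 42, 46, 48, 55, 58, 60, 75]:

lo=0, hi=18, mid=9, arr[mid]=28 -> 28 > 23, search left half
lo=0, hi=8, mid=4, arr[mid]=17 -> 17 < 23, search right half
lo=5, hi=8, mid=6, arr[mid]=23 -> Found target at index 6!

Binary search finds 23 at index 6 after 3 comparisons. The search repeatedly halves the search space by comparing with the middle element.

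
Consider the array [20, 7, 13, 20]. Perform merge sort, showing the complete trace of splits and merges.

Merge sort trace:

Split: [20, 7, 13, 20] -> [20, 7] and [13, 20]
  Split: [20, 7] -> [20] and [7]
  Merge: [20] + [7] -> [7, 20]
  Split: [13, 20] -> [13] and [20]
  Merge: [13] + [20] -> [13, 20]
Merge: [7, 20] + [13, 20] -> [7, 13, 20, 20]

Final sorted array: [7, 13, 20, 20]

The merge sort proceeds by recursively splitting the array and merging sorted halves.
After all merges, the sorted array is [7, 13, 20, 20].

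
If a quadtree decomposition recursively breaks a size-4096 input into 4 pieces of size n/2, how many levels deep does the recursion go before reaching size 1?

For divide and conquer with division factor 2:

Problem sizes at each level:
Level 0: 4096
Level 1: 2048
Level 2: 1024
Level 3: 512
Level 4: 256
Level 5: 128
Level 6: 64
Level 7: 32
Level 8: 16
Level 9: 8
Level 10: 4
Level 11: 2
Level 12: 1

The root is level 0 and the size-1 base case is level 12 (the tree spans levels 0 through 12, i.e. 13 levels counting the root), so the depth is the number of divisions: log_2(4096) = 12

The recursion tree depth is log_2(4096) = 12. At each level, the problem size is divided by 2, so it takes 12 divisions to reduce to a base case of size 1. The algorithm makes 4 recursive calls at each level.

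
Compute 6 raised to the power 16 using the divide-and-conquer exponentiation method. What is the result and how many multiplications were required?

Computing 6^16 by squaring (build up from 6^1; each line after the first costs one multiplication):

6^1 = 6
6^2 = (6^1)^2 = 6^2 = 36
6^4 = (6^2)^2 = 36^2 = 1296
6^8 = (6^4)^2 = 1296^2 = 1679616
6^16 = (6^8)^2 = 1679616^2 = 2821109907456

Result: 2821109907456
Multiplications needed: 4 (4 lines after 6^1)

6^16 = 2821109907456. Using exponentiation by squaring, this requires 4 multiplications. The key idea: if the exponent is even, square the half-power; if odd, multiply by the base once.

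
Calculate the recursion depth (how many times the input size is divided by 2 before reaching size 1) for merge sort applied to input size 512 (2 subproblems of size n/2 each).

For divide and conquer with division factor 2:

Problem sizes at each level:
Level 0: 512
Level 1: 256
Level 2: 128
Level 3: 64
Level 4: 32
Level 5: 16
Level 6: 8
Level 7: 4
Level 8: 2
Level 9: 1

The root is level 0 and the size-1 base case is level 9 (the tree spans levels 0 through 9, i.e. 10 levels counting the root), so the depth is the number of divisions: log_2(512) = 9

The recursion tree depth is log_2(512) = 9. At each level, the problem size is divided by 2, so it takes 9 divisions to reduce to a base case of size 1. The algorithm makes 2 recursive calls at each level.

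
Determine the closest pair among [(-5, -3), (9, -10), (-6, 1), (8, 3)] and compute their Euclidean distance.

Computing all pairwise distances among 4 points:

d((-5, -3), (9, -10)) = 15.6525
d((-5, -3), (-6, 1)) = 4.1231 <-- minimum
d((-5, -3), (8, 3)) = 14.3178
d((9, -10), (-6, 1)) = 18.6011
d((9, -10), (8, 3)) = 13.0384
d((-6, 1), (8, 3)) = 14.1421

Closest pair: (-5, -3) and (-6, 1) with distance 4.1231

The closest pair is (-5, -3) and (-6, 1) with Euclidean distance 4.1231. For 4 points, brute-force pairwise comparison is shown above. For large n, the divide-and-conquer algorithm (sort by x, recurse on halves, check the dividing strip) achieves O(n log n).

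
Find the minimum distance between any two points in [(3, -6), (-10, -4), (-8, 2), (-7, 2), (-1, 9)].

Computing all pairwise distances among 5 points:

d((3, -6), (-10, -4)) = 13.1529
d((3, -6), (-8, 2)) = 13.6015
d((3, -6), (-7, 2)) = 12.8062
d((3, -6), (-1, 9)) = 15.5242
d((-10, -4), (-8, 2)) = 6.3246
d((-10, -4), (-7, 2)) = 6.7082
d((-10, -4), (-1, 9)) = 15.8114
d((-8, 2), (-7, 2)) = 1.0 <-- minimum
d((-8, 2), (-1, 9)) = 9.8995
d((-7, 2), (-1, 9)) = 9.2195

Closest pair: (-8, 2) and (-7, 2) with distance 1.0

The closest pair is (-8, 2) and (-7, 2) with Euclidean distance 1.0. For 5 points, brute-force pairwise comparison is shown above. For large n, the divide-and-conquer algorithm (sort by x, recurse on halves, check the dividing strip) achieves O(n log n).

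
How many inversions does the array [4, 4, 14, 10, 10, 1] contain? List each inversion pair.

Finding inversions in [4, 4, 14, 10, 10, 1]:

(0, 5): arr[0]=4 > arr[5]=1
(1, 5): arr[1]=4 > arr[5]=1
(2, 3): arr[2]=14 > arr[3]=10
(2, 4): arr[2]=14 > arr[4]=10
(2, 5): arr[2]=14 > arr[5]=1
(3, 5): arr[3]=10 > arr[5]=1
(4, 5): arr[4]=10 > arr[5]=1

Total inversions: 7

The array has 7 inversion(s): (0,5), (1,5), (2,3), (2,4), (2,5), (3,5), (4,5). Each pair (i,j) satisfies i < j and arr[i] > arr[j].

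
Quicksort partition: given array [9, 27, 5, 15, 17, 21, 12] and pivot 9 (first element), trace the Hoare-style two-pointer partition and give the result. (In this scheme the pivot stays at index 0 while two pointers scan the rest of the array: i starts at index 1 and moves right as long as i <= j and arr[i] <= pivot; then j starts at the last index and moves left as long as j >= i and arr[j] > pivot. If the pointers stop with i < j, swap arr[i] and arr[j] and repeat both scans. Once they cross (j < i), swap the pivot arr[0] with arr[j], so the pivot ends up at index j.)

Hoare-style two-pointer partition with pivot = 9:

Initial array: [9, 27, 5, 15, 17, 21, 12]

Pointers start at i = 1, j = 6.
i stops at index 1 (arr[1]=27 > 9), j stops at index 2 (arr[2]=5 <= 9): swap arr[1] and arr[2], array becomes [9, 5, 27, 15, 17, 21, 12]
i ends at 2, j ends at 1: the pointers have crossed (j < i), so scanning stops.

Swap pivot arr[0] with arr[1] to place pivot at position 1: [5, 9, 27, 15, 17, 21, 12]
Pivot position: 1

After partitioning with pivot 9, the array becomes [5, 9, 27, 15, 17, 21, 12]. The pivot is placed at index 1. All elements to the left of the pivot are <= 9, and all elements to the right are > 9.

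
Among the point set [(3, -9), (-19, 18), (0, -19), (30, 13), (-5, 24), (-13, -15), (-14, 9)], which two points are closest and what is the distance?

Computing all pairwise distances among 7 points:

d((3, -9), (-19, 18)) = 34.8281
d((3, -9), (0, -19)) = 10.4403
d((3, -9), (30, 13)) = 34.8281
d((3, -9), (-5, 24)) = 33.9559
d((3, -9), (-13, -15)) = 17.088
d((3, -9), (-14, 9)) = 24.7588
d((-19, 18), (0, -19)) = 41.5933
d((-19, 18), (30, 13)) = 49.2544
d((-19, 18), (-5, 24)) = 15.2315
d((-19, 18), (-13, -15)) = 33.541
d((-19, 18), (-14, 9)) = 10.2956 <-- minimum
d((0, -19), (30, 13)) = 43.8634
d((0, -19), (-5, 24)) = 43.2897
d((0, -19), (-13, -15)) = 13.6015
d((0, -19), (-14, 9)) = 31.305
d((30, 13), (-5, 24)) = 36.6879
d((30, 13), (-13, -15)) = 51.3128
d((30, 13), (-14, 9)) = 44.1814
d((-5, 24), (-13, -15)) = 39.8121
d((-5, 24), (-14, 9)) = 17.4929
d((-13, -15), (-14, 9)) = 24.0208

Closest pair: (-19, 18) and (-14, 9) with distance 10.2956

The closest pair is (-19, 18) and (-14, 9) with Euclidean distance 10.2956. For 7 points, brute-force pairwise comparison is shown above. For large n, the divide-and-conquer algorithm (sort by x, recurse on halves, check the dividing strip) achieves O(n log n).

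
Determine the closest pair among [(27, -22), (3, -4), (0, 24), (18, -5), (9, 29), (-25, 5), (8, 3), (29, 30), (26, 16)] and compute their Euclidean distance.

Computing all pairwise distances among 9 points:

d((27, -22), (3, -4)) = 30.0
d((27, -22), (0, 24)) = 53.3385
d((27, -22), (18, -5)) = 19.2354
d((27, -22), (9, 29)) = 54.0833
d((27, -22), (-25, 5)) = 58.5918
d((27, -22), (8, 3)) = 31.4006
d((27, -22), (29, 30)) = 52.0384
d((27, -22), (26, 16)) = 38.0132
d((3, -4), (0, 24)) = 28.1603
d((3, -4), (18, -5)) = 15.0333
d((3, -4), (9, 29)) = 33.541
d((3, -4), (-25, 5)) = 29.4109
d((3, -4), (8, 3)) = 8.6023 <-- minimum
d((3, -4), (29, 30)) = 42.8019
d((3, -4), (26, 16)) = 30.4795
d((0, 24), (18, -5)) = 34.1321
d((0, 24), (9, 29)) = 10.2956
d((0, 24), (-25, 5)) = 31.4006
d((0, 24), (8, 3)) = 22.4722
d((0, 24), (29, 30)) = 29.6142
d((0, 24), (26, 16)) = 27.2029
d((18, -5), (9, 29)) = 35.171
d((18, -5), (-25, 5)) = 44.1475
d((18, -5), (8, 3)) = 12.8062
d((18, -5), (29, 30)) = 36.6879
d((18, -5), (26, 16)) = 22.4722
d((9, 29), (-25, 5)) = 41.6173
d((9, 29), (8, 3)) = 26.0192
d((9, 29), (29, 30)) = 20.025
d((9, 29), (26, 16)) = 21.4009
d((-25, 5), (8, 3)) = 33.0606
d((-25, 5), (29, 30)) = 59.5063
d((-25, 5), (26, 16)) = 52.1728
d((8, 3), (29, 30)) = 34.2053
d((8, 3), (26, 16)) = 22.2036
d((29, 30), (26, 16)) = 14.3178

Closest pair: (3, -4) and (8, 3) with distance 8.6023

The closest pair is (3, -4) and (8, 3) with Euclidean distance 8.6023. For 9 points, brute-force pairwise comparison is shown above. For large n, the divide-and-conquer algorithm (sort by x, recurse on halves, check the dividing strip) achieves O(n log n).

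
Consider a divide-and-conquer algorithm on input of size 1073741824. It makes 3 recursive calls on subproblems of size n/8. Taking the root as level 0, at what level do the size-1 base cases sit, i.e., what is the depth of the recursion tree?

For divide and conquer with division factor 8:

Problem sizes at each level:
Level 0: 1073741824
Level 1: 134217728
Level 2: 16777216
Level 3: 2097152
Level 4: 262144
Level 5: 32768
Level 6: 4096
Level 7: 512
Level 8: 64
Level 9: 8
Level 10: 1

The root is level 0 and the size-1 base case is level 10 (the tree spans levels 0 through 10, i.e. 11 levels counting the root), so the depth is the number of divisions: log_8(1073741824) = 10

The recursion tree depth is log_8(1073741824) = 10. At each level, the problem size is divided by 8, so it takes 10 divisions to reduce to a base case of size 1. The algorithm makes 3 recursive calls at each level.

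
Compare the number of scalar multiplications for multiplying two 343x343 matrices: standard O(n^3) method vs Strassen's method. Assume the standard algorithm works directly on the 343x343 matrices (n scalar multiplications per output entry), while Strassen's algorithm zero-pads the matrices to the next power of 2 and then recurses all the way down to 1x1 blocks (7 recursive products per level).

Matrix multiplication for 343x343 matrices:

Strassen's algorithm requires power-of-2 dimensions. Pad 343x343 to 512x512 (next power of 2).

Standard algorithm: 343^3 = 40353607 multiplications
Strassen's algorithm: 7^(log2(512)) = 7^9 = 40353607 multiplications
Savings: 40353607 - 40353607 = 0 multiplications

Standard: 40353607 multiplications (343^3). Strassen: 40353607 multiplications (7^9, after padding to 512x512). Strassen reduces 8 recursive multiplications to 7 at each level.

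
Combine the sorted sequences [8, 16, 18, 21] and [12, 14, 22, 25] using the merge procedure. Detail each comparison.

Merging process:

Compare 8 vs 12: take 8 from left. Merged: [8]
Compare 16 vs 12: take 12 from right. Merged: [8, 12]
Compare 16 vs 14: take 14 from right. Merged: [8, 12, 14]
Compare 16 vs 22: take 16 from left. Merged: [8, 12, 14, 16]
Compare 18 vs 22: take 18 from left. Merged: [8, 12, 14, 16, 18]
Compare 21 vs 22: take 21 from left. Merged: [8, 12, 14, 16, 18, 21]
Append remaining from right: [22, 25]. Merged: [8, 12, 14, 16, 18, 21, 22, 25]

Final merged array: [8, 12, 14, 16, 18, 21, 22, 25]
Total comparisons: 6

The merged array is [8, 12, 14, 16, 18, 21, 22, 25], requiring 6 comparisons. The merge step runs in O(n) time where n is the total number of elements.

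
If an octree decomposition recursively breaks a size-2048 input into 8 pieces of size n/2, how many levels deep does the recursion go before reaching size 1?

For divide and conquer with division factor 2:

Problem sizes at each level:
Level 0: 2048
Level 1: 1024
Level 2: 512
Level 3: 256
Level 4: 128
Level 5: 64
Level 6: 32
Level 7: 16
Level 8: 8
Level 9: 4
Level 10: 2
Level 11: 1

The root is level 0 and the size-1 base case is level 11 (the tree spans levels 0 through 11, i.e. 12 levels counting the root), so the depth is the number of divisions: log_2(2048) = 11

The recursion tree depth is log_2(2048) = 11. At each level, the problem size is divided by 2, so it takes 11 divisions to reduce to a base case of size 1. The algorithm makes 8 recursive calls at each level.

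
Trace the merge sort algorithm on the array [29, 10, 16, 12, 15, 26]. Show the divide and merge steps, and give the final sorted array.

Merge sort trace:

Split: [29, 10, 16, 12, 15, 26] -> [29, 10, 16] and [12, 15, 26]
  Split: [29, 10, 16] -> [29] and [10, 16]
    Split: [10, 16] -> [10] and [16]
    Merge: [10] + [16] -> [10, 16]
  Merge: [29] + [10, 16] -> [10, 16, 29]
  Split: [12, 15, 26] -> [12] and [15, 26]
    Split: [15, 26] -> [15] and [26]
    Merge: [15] + [26] -> [15, 26]
  Merge: [12] + [15, 26] -> [12, 15, 26]
Merge: [10, 16, 29] + [12, 15, 26] -> [10, 12, 15, 16, 26, 29]

Final sorted array: [10, 12, 15, 16, 26, 29]

The merge sort proceeds by recursively splitting the array and merging sorted halves.
After all merges, the sorted array is [10, 12, 15, 16, 26, 29].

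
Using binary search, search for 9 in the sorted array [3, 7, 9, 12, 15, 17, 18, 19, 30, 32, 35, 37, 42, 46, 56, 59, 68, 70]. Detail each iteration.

Binary search for 9 in [3, 7, 9, 12, 15, 17, 18, 19, 30, 32, 35, 37, 42, 46, 56, 59, 68, 70]:

lo=0, hi=17, mid=8, arr[mid]=30 -> 30 > 9, search left half
lo=0, hi=7, mid=3, arr[mid]=12 -> 12 > 9, search left half
lo=0, hi=2, mid=1, arr[mid]=7 -> 7 < 9, search right half
lo=2, hi=2, mid=2, arr[mid]=9 -> Found target at index 2!

Binary search finds 9 at index 2 after 4 comparisons. The search repeatedly halves the search space by comparing with the middle element.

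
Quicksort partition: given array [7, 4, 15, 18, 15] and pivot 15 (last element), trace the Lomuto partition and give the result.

Lomuto partition with pivot = 15:

Initial array: [7, 4, 15, 18, 15]

arr[0]=7 <= 15: swap with position 0, array becomes [7, 4, 15, 18, 15]
arr[1]=4 <= 15: swap with position 1, array becomes [7, 4, 15, 18, 15]
arr[2]=15 <= 15: swap with position 2, array becomes [7, 4, 15, 18, 15]
arr[3]=18 > 15: no swap

Place pivot at position 3: [7, 4, 15, 15, 18]
Pivot position: 3

After partitioning with pivot 15, the array becomes [7, 4, 15, 15, 18]. The pivot is placed at index 3. All elements to the left of the pivot are <= 15, and all elements to the right are > 15.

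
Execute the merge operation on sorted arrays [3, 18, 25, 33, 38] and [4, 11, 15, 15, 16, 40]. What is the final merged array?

Merging process:

Compare 3 vs 4: take 3 from left. Merged: [3]
Compare 18 vs 4: take 4 from right. Merged: [3, 4]
Compare 18 vs 11: take 11 from right. Merged: [3, 4, 11]
Compare 18 vs 15: take 15 from right. Merged: [3, 4, 11, 15]
Compare 18 vs 15: take 15 from right. Merged: [3, 4, 11, 15, 15]
Compare 18 vs 16: take 16 from right. Merged: [3, 4, 11, 15, 15, 16]
Compare 18 vs 40: take 18 from left. Merged: [3, 4, 11, 15, 15, 16, 18]
Compare 25 vs 40: take 25 from left. Merged: [3, 4, 11, 15, 15, 16, 18, 25]
Compare 33 vs 40: take 33 from left. Merged: [3, 4, 11, 15, 15, 16, 18, 25, 33]
Compare 38 vs 40: take 38 from left. Merged: [3, 4, 11, 15, 15, 16, 18, 25, 33, 38]
Append remaining from right: [40]. Merged: [3, 4, 11, 15, 15, 16, 18, 25, 33, 38, 40]

Final merged array: [3, 4, 11, 15, 15, 16, 18, 25, 33, 38, 40]
Total comparisons: 10

The merged array is [3, 4, 11, 15, 15, 16, 18, 25, 33, 38, 40], requiring 10 comparisons. The merge step runs in O(n) time where n is the total number of elements.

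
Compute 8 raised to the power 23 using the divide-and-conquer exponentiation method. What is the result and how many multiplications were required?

Computing 8^23 by squaring (build up from 8^1; each line after the first costs one multiplication):

8^1 = 8
8^2 = (8^1)^2 = 8^2 = 64
8^4 = (8^2)^2 = 64^2 = 4096
8^5 = 8 * 8^4 = 8 * 4096 = 32768
8^10 = (8^5)^2 = 32768^2 = 1073741824
8^11 = 8 * 8^10 = 8 * 1073741824 = 8589934592
8^22 = (8^11)^2 = 8589934592^2 = 73786976294838206464
8^23 = 8 * 8^22 = 8 * 73786976294838206464 = 590295810358705651712

Result: 590295810358705651712
Multiplications needed: 7 (7 lines after 8^1)

8^23 = 590295810358705651712. Using exponentiation by squaring, this requires 7 multiplications. The key idea: if the exponent is even, square the half-power; if odd, multiply by the base once.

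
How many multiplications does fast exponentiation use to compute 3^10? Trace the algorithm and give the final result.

Computing 3^10 by squaring (build up from 3^1; each line after the first costs one multiplication):

3^1 = 3
3^2 = (3^1)^2 = 3^2 = 9
3^4 = (3^2)^2 = 9^2 = 81
3^5 = 3 * 3^4 = 3 * 81 = 243
3^10 = (3^5)^2 = 243^2 = 59049

Result: 59049
Multiplications needed: 4 (4 lines after 3^1)

3^10 = 59049. Using exponentiation by squaring, this requires 4 multiplications. The key idea: if the exponent is even, square the half-power; if odd, multiply by the base once.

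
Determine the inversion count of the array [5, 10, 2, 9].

Finding inversions in [5, 10, 2, 9]:

(0, 2): arr[0]=5 > arr[2]=2
(1, 2): arr[1]=10 > arr[2]=2
(1, 3): arr[1]=10 > arr[3]=9

Total inversions: 3

The array has 3 inversion(s): (0,2), (1,2), (1,3). Each pair (i,j) satisfies i < j and arr[i] > arr[j].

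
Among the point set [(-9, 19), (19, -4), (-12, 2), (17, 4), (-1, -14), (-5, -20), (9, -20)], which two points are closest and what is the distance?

Computing all pairwise distances among 7 points:

d((-9, 19), (19, -4)) = 36.2353
d((-9, 19), (-12, 2)) = 17.2627
d((-9, 19), (17, 4)) = 30.0167
d((-9, 19), (-1, -14)) = 33.9559
d((-9, 19), (-5, -20)) = 39.2046
d((-9, 19), (9, -20)) = 42.9535
d((19, -4), (-12, 2)) = 31.5753
d((19, -4), (17, 4)) = 8.2462
d((19, -4), (-1, -14)) = 22.3607
d((19, -4), (-5, -20)) = 28.8444
d((19, -4), (9, -20)) = 18.868
d((-12, 2), (17, 4)) = 29.0689
d((-12, 2), (-1, -14)) = 19.4165
d((-12, 2), (-5, -20)) = 23.0868
d((-12, 2), (9, -20)) = 30.4138
d((17, 4), (-1, -14)) = 25.4558
d((17, 4), (-5, -20)) = 32.5576
d((17, 4), (9, -20)) = 25.2982
d((-1, -14), (-5, -20)) = 7.2111 <-- minimum
d((-1, -14), (9, -20)) = 11.6619
d((-5, -20), (9, -20)) = 14.0

Closest pair: (-1, -14) and (-5, -20) with distance 7.2111

The closest pair is (-1, -14) and (-5, -20) with Euclidean distance 7.2111. For 7 points, brute-force pairwise comparison is shown above. For large n, the divide-and-conquer algorithm (sort by x, recurse on halves, check the dividing strip) achieves O(n log n).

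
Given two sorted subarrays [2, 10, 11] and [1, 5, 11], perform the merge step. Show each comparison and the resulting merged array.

Merging process:

Compare 2 vs 1: take 1 from right. Merged: [1]
Compare 2 vs 5: take 2 from left. Merged: [1, 2]
Compare 10 vs 5: take 5 from right. Merged: [1, 2, 5]
Compare 10 vs 11: take 10 from left. Merged: [1, 2, 5, 10]
Compare 11 vs 11: take 11 from left. Merged: [1, 2, 5, 10, 11]
Append remaining from right: [11]. Merged: [1, 2, 5, 10, 11, 11]

Final merged array: [1, 2, 5, 10, 11, 11]
Total comparisons: 5

The merged array is [1, 2, 5, 10, 11, 11], requiring 5 comparisons. The merge step runs in O(n) time where n is the total number of elements.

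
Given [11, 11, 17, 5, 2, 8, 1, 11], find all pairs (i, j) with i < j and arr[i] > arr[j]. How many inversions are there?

Finding inversions in [11, 11, 17, 5, 2, 8, 1, 11]:

(0, 3): arr[0]=11 > arr[3]=5
(0, 4): arr[0]=11 > arr[4]=2
(0, 5): arr[0]=11 > arr[5]=8
(0, 6): arr[0]=11 > arr[6]=1
(1, 3): arr[1]=11 > arr[3]=5
(1, 4): arr[1]=11 > arr[4]=2
(1, 5): arr[1]=11 > arr[5]=8
(1, 6): arr[1]=11 > arr[6]=1
(2, 3): arr[2]=17 > arr[3]=5
(2, 4): arr[2]=17 > arr[4]=2
(2, 5): arr[2]=17 > arr[5]=8
(2, 6): arr[2]=17 > arr[6]=1
(2, 7): arr[2]=17 > arr[7]=11
(3, 4): arr[3]=5 > arr[4]=2
(3, 6): arr[3]=5 > arr[6]=1
(4, 6): arr[4]=2 > arr[6]=1
(5, 6): arr[5]=8 > arr[6]=1

Total inversions: 17

The array has 17 inversion(s): (0,3), (0,4), (0,5), (0,6), (1,3), (1,4), (1,5), (1,6), (2,3), (2,4), (2,5), (2,6), (2,7), (3,4), (3,6), (4,6), (5,6). Each pair (i,j) satisfies i < j and arr[i] > arr[j].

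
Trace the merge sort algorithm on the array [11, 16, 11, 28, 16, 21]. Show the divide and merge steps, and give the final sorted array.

Merge sort trace:

Split: [11, 16, 11, 28, 16, 21] -> [11, 16, 11] and [28, 16, 21]
  Split: [11, 16, 11] -> [11] and [16, 11]
    Split: [16, 11] -> [16] and [11]
    Merge: [16] + [11] -> [11, 16]
  Merge: [11] + [11, 16] -> [11, 11, 16]
  Split: [28, 16, 21] -> [28] and [16, 21]
    Split: [16, 21] -> [16] and [21]
    Merge: [16] + [21] -> [16, 21]
  Merge: [28] + [16, 21] -> [16, 21, 28]
Merge: [11, 11, 16] + [16, 21, 28] -> [11, 11, 16, 16, 21, 28]

Final sorted array: [11, 11, 16, 16, 21, 28]

The merge sort proceeds by recursively splitting the array and merging sorted halves.
After all merges, the sorted array is [11, 11, 16, 16, 21, 28].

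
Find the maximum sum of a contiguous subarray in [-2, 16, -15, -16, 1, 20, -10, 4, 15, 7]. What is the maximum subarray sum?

Using Kadane's algorithm on [-2, 16, -15, -16, 1, 20, -10, 4, 15, 7]:

Scanning through the array:
Position 1 (value 16): max_ending_here = 16, max_so_far = 16
Position 2 (value -15): max_ending_here = 1, max_so_far = 16
Position 3 (value -16): max_ending_here = -15, max_so_far = 16
Position 4 (value 1): max_ending_here = 1, max_so_far = 16
Position 5 (value 20): max_ending_here = 21, max_so_far = 21
Position 6 (value -10): max_ending_here = 11, max_so_far = 21
Position 7 (value 4): max_ending_here = 15, max_so_far = 21
Position 8 (value 15): max_ending_here = 30, max_so_far = 30
Position 9 (value 7): max_ending_here = 37, max_so_far = 37

Maximum subarray: [1, 20, -10, 4, 15, 7]
Maximum sum: 37

The maximum subarray is [1, 20, -10, 4, 15, 7] with sum 37. This subarray runs from index 4 to index 9.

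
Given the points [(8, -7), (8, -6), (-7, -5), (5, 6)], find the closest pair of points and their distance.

Computing all pairwise distances among 4 points:

d((8, -7), (8, -6)) = 1.0 <-- minimum
d((8, -7), (-7, -5)) = 15.1327
d((8, -7), (5, 6)) = 13.3417
d((8, -6), (-7, -5)) = 15.0333
d((8, -6), (5, 6)) = 12.3693
d((-7, -5), (5, 6)) = 16.2788

Closest pair: (8, -7) and (8, -6) with distance 1.0

The closest pair is (8, -7) and (8, -6) with Euclidean distance 1.0. For 4 points, brute-force pairwise comparison is shown above. For large n, the divide-and-conquer algorithm (sort by x, recurse on halves, check the dividing strip) achieves O(n log n).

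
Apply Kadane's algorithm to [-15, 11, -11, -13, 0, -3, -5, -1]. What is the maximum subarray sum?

Using Kadane's algorithm on [-15, 11, -11, -13, 0, -3, -5, -1]:

Scanning through the array:
Position 1 (value 11): max_ending_here = 11, max_so_far = 11
Position 2 (value -11): max_ending_here = 0, max_so_far = 11
Position 3 (value -13): max_ending_here = -13, max_so_far = 11
Position 4 (value 0): max_ending_here = 0, max_so_far = 11
Position 5 (value -3): max_ending_here = -3, max_so_far = 11
Position 6 (value -5): max_ending_here = -5, max_so_far = 11
Position 7 (value -1): max_ending_here = -1, max_so_far = 11

Maximum subarray: [11]
Maximum sum: 11

The maximum subarray is [11] with sum 11. This subarray runs from index 1 to index 1.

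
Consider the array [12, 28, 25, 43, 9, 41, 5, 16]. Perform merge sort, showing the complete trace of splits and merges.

Merge sort trace:

Split: [12, 28, 25, 43, 9, 41, 5, 16] -> [12, 28, 25, 43] and [9, 41, 5, 16]
  Split: [12, 28, 25, 43] -> [12, 28] and [25, 43]
    Split: [12, 28] -> [12] and [28]
    Merge: [12] + [28] -> [12, 28]
    Split: [25, 43] -> [25] and [43]
    Merge: [25] + [43] -> [25, 43]
  Merge: [12, 28] + [25, 43] -> [12, 25, 28, 43]
  Split: [9, 41, 5, 16] -> [9, 41] and [5, 16]
    Split: [9, 41] -> [9] and [41]
    Merge: [9] + [41] -> [9, 41]
    Split: [5, 16] -> [5] and [16]
    Merge: [5] + [16] -> [5, 16]
  Merge: [9, 41] + [5, 16] -> [5, 9, 16, 41]
Merge: [12, 25, 28, 43] + [5, 9, 16, 41] -> [5, 9, 12, 16, 25, 28, 41, 43]

Final sorted array: [5, 9, 12, 16, 25, 28, 41, 43]

The merge sort proceeds by recursively splitting the array and merging sorted halves.
After all merges, the sorted array is [5, 9, 12, 16, 25, 28, 41, 43].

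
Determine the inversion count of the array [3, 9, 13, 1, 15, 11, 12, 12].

Finding inversions in [3, 9, 13, 1, 15, 11, 12, 12]:

(0, 3): arr[0]=3 > arr[3]=1
(1, 3): arr[1]=9 > arr[3]=1
(2, 3): arr[2]=13 > arr[3]=1
(2, 5): arr[2]=13 > arr[5]=11
(2, 6): arr[2]=13 > arr[6]=12
(2, 7): arr[2]=13 > arr[7]=12
(4, 5): arr[4]=15 > arr[5]=11
(4, 6): arr[4]=15 > arr[6]=12
(4, 7): arr[4]=15 > arr[7]=12

Total inversions: 9

The array has 9 inversion(s): (0,3), (1,3), (2,3), (2,5), (2,6), (2,7), (4,5), (4,6), (4,7). Each pair (i,j) satisfies i < j and arr[i] > arr[j].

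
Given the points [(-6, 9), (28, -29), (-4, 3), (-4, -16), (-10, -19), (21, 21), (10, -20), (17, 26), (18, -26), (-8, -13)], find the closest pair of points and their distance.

Computing all pairwise distances among 10 points:

d((-6, 9), (28, -29)) = 50.9902
d((-6, 9), (-4, 3)) = 6.3246
d((-6, 9), (-4, -16)) = 25.0799
d((-6, 9), (-10, -19)) = 28.2843
d((-6, 9), (21, 21)) = 29.5466
d((-6, 9), (10, -20)) = 33.121
d((-6, 9), (17, 26)) = 28.6007
d((-6, 9), (18, -26)) = 42.4382
d((-6, 9), (-8, -13)) = 22.0907
d((28, -29), (-4, 3)) = 45.2548
d((28, -29), (-4, -16)) = 34.5398
d((28, -29), (-10, -19)) = 39.2938
d((28, -29), (21, 21)) = 50.4876
d((28, -29), (10, -20)) = 20.1246
d((28, -29), (17, 26)) = 56.0892
d((28, -29), (18, -26)) = 10.4403
d((28, -29), (-8, -13)) = 39.3954
d((-4, 3), (-4, -16)) = 19.0
d((-4, 3), (-10, -19)) = 22.8035
d((-4, 3), (21, 21)) = 30.8058
d((-4, 3), (10, -20)) = 26.9258
d((-4, 3), (17, 26)) = 31.1448
d((-4, 3), (18, -26)) = 36.4005
d((-4, 3), (-8, -13)) = 16.4924
d((-4, -16), (-10, -19)) = 6.7082
d((-4, -16), (21, 21)) = 44.6542
d((-4, -16), (10, -20)) = 14.5602
d((-4, -16), (17, 26)) = 46.9574
d((-4, -16), (18, -26)) = 24.1661
d((-4, -16), (-8, -13)) = 5.0 <-- minimum
d((-10, -19), (21, 21)) = 50.6063
d((-10, -19), (10, -20)) = 20.025
d((-10, -19), (17, 26)) = 52.4786
d((-10, -19), (18, -26)) = 28.8617
d((-10, -19), (-8, -13)) = 6.3246
d((21, 21), (10, -20)) = 42.45
d((21, 21), (17, 26)) = 6.4031
d((21, 21), (18, -26)) = 47.0956
d((21, 21), (-8, -13)) = 44.6878
d((10, -20), (17, 26)) = 46.5296
d((10, -20), (18, -26)) = 10.0
d((10, -20), (-8, -13)) = 19.3132
d((17, 26), (18, -26)) = 52.0096
d((17, 26), (-8, -13)) = 46.3249
d((18, -26), (-8, -13)) = 29.0689

Closest pair: (-4, -16) and (-8, -13) with distance 5.0

The closest pair is (-4, -16) and (-8, -13) with Euclidean distance 5.0. For 10 points, brute-force pairwise comparison is shown above. For large n, the divide-and-conquer algorithm (sort by x, recurse on halves, check the dividing strip) achieves O(n log n).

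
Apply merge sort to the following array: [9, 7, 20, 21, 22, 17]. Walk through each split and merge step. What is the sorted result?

Merge sort trace:

Split: [9, 7, 20, 21, 22, 17] -> [9, 7, 20] and [21, 22, 17]
  Split: [9, 7, 20] -> [9] and [7, 20]
    Split: [7, 20] -> [7] and [20]
    Merge: [7] + [20] -> [7, 20]
  Merge: [9] + [7, 20] -> [7, 9, 20]
  Split: [21, 22, 17] -> [21] and [22, 17]
    Split: [22, 17] -> [22] and [17]
    Merge: [22] + [17] -> [17, 22]
  Merge: [21] + [17, 22] -> [17, 21, 22]
Merge: [7, 9, 20] + [17, 21, 22] -> [7, 9, 17, 20, 21, 22]

Final sorted array: [7, 9, 17, 20, 21, 22]

The merge sort proceeds by recursively splitting the array and merging sorted halves.
After all merges, the sorted array is [7, 9, 17, 20, 21, 22].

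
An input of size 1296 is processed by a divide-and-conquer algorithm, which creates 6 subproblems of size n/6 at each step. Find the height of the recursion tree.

For divide and conquer with division factor 6:

Problem sizes at each level:
Level 0: 1296
Level 1: 216
Level 2: 36
Level 3: 6
Level 4: 1

The root is level 0 and the size-1 base case is level 4 (the tree spans levels 0 through 4, i.e. 5 levels counting the root), so the depth is the number of divisions: log_6(1296) = 4

The recursion tree depth is log_6(1296) = 4. At each level, the problem size is divided by 6, so it takes 4 divisions to reduce to a base case of size 1. The algorithm makes 6 recursive calls at each level.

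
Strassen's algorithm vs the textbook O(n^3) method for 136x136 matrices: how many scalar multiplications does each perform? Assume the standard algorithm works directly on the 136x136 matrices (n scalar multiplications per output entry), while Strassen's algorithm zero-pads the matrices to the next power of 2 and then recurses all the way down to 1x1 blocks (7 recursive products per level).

Matrix multiplication for 136x136 matrices:

Strassen's algorithm requires power-of-2 dimensions. Pad 136x136 to 256x256 (next power of 2).

Standard algorithm: 136^3 = 2515456 multiplications
Strassen's algorithm: 7^(log2(256)) = 7^8 = 5764801 multiplications
Difference: 2515456 - 5764801 = -3249345 (Strassen uses MORE here due to padding overhead — for small or just-over-power-of-2 n, padding can outweigh the per-level savings)

Standard: 2515456 multiplications (136^3). Strassen: 5764801 multiplications (7^8, after padding to 256x256). Strassen reduces 8 recursive multiplications to 7 at each level.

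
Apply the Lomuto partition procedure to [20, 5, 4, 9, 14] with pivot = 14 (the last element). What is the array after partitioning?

Lomuto partition with pivot = 14:

Initial array: [20, 5, 4, 9, 14]

arr[0]=20 > 14: no swap
arr[1]=5 <= 14: swap with position 0, array becomes [5, 20, 4, 9, 14]
arr[2]=4 <= 14: swap with position 1, array becomes [5, 4, 20, 9, 14]
arr[3]=9 <= 14: swap with position 2, array becomes [5, 4, 9, 20, 14]

Place pivot at position 3: [5, 4, 9, 14, 20]
Pivot position: 3

After partitioning with pivot 14, the array becomes [5, 4, 9, 14, 20]. The pivot is placed at index 3. All elements to the left of the pivot are <= 14, and all elements to the right are > 14.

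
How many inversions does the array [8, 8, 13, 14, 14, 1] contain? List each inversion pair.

Finding inversions in [8, 8, 13, 14, 14, 1]:

(0, 5): arr[0]=8 > arr[5]=1
(1, 5): arr[1]=8 > arr[5]=1
(2, 5): arr[2]=13 > arr[5]=1
(3, 5): arr[3]=14 > arr[5]=1
(4, 5): arr[4]=14 > arr[5]=1

Total inversions: 5

The array has 5 inversion(s): (0,5), (1,5), (2,5), (3,5), (4,5). Each pair (i,j) satisfies i < j and arr[i] > arr[j].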